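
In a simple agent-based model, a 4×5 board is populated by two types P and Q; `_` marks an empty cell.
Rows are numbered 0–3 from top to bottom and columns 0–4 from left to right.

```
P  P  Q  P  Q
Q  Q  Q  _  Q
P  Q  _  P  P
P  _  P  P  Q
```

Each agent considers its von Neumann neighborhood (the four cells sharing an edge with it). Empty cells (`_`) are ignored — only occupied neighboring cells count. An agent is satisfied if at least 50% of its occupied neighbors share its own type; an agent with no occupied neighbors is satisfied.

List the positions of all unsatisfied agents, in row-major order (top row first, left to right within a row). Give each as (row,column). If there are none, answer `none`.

Row 0: (0,0)P 1/2 satisfied · (0,1)P 1/3 not · (0,2)Q 1/3 not · (0,3)P 0/2 not · (0,4)Q 1/2 satisfied
Row 1: (1,0)Q 1/3 not · (1,1)Q 3/4 satisfied · (1,2)Q 2/2 satisfied · (1,4)Q 1/2 satisfied
Row 2: (2,0)P 1/3 not · (2,1)Q 1/2 satisfied · (2,3)P 2/2 satisfied · (2,4)P 1/3 not
Row 3: (3,0)P 1/1 satisfied · (3,2)P 1/1 satisfied · (3,3)P 2/3 satisfied · (3,4)Q 0/2 not

(0,1), (0,2), (0,3), (1,0), (2,0), (2,4), (3,4)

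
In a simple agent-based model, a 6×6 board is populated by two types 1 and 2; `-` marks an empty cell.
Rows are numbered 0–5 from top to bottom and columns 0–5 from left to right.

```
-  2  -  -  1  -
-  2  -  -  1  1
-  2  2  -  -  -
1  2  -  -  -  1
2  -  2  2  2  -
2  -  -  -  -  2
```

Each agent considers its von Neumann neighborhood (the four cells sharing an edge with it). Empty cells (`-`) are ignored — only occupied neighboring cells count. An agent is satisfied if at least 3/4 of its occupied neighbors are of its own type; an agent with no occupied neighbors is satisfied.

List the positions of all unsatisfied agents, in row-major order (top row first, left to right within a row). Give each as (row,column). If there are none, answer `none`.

(3,0), (3,1), (4,0)

Row 0: (0,1)2 1/1 ✓ · (0,4)1 1/1 ✓
Row 1: (1,1)2 2/2 ✓ · (1,4)1 2/2 ✓ · (1,5)1 1/1 ✓
Row 2: (2,1)2 3/3 ✓ · (2,2)2 1/1 ✓
Row 3: (3,0)1 0/2 ✗ · (3,1)2 1/2 ✗ · (3,5)1 0/0 ✓
Row 4: (4,0)2 1/2 ✗ · (4,2)2 1/1 ✓ · (4,3)2 2/2 ✓ · (4,4)2 1/1 ✓
Row 5: (5,0)2 1/1 ✓ · (5,5)2 0/0 ✓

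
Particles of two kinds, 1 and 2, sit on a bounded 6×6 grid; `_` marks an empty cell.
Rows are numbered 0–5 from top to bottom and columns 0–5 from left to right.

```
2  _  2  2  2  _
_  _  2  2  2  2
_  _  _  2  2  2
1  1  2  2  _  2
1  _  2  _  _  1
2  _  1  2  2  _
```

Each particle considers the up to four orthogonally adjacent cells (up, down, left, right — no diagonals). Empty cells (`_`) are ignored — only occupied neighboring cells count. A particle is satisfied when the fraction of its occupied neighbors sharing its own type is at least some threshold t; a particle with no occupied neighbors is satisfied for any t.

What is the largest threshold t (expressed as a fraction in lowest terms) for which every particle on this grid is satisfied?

Row 0: (0,0)2 — no occupied neighbors · (0,2)2 2/2 · (0,3)2 3/3 · (0,4)2 2/2
Row 1: (1,2)2 2/2 · (1,3)2 4/4 · (1,4)2 4/4 · (1,5)2 2/2
Row 2: (2,3)2 3/3 · (2,4)2 3/3 · (2,5)2 3/3
Row 3: (3,0)1 2/2 · (3,1)1 1/2 · (3,2)2 2/3 · (3,3)2 2/2 · (3,5)2 1/2
Row 4: (4,0)1 1/2 · (4,2)2 1/2 · (4,5)1 0/1
Row 5: (5,0)2 0/1 · (5,2)1 0/2 · (5,3)2 1/2 · (5,4)2 1/1
The smallest same-type fraction is 0/1 at (4,5), which reduces to 0/1. Any threshold above that leaves this particle unsatisfied.

0/1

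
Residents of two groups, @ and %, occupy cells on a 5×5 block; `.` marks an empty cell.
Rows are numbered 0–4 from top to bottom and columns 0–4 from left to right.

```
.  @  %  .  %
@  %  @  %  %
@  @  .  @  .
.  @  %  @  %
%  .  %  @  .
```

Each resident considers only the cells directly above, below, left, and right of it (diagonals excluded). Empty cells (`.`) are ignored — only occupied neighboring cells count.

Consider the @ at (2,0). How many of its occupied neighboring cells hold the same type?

2

Occupied neighbors of (2,0): (1,0)=@, (2,1)=@.
Same type (@): 2 of 2.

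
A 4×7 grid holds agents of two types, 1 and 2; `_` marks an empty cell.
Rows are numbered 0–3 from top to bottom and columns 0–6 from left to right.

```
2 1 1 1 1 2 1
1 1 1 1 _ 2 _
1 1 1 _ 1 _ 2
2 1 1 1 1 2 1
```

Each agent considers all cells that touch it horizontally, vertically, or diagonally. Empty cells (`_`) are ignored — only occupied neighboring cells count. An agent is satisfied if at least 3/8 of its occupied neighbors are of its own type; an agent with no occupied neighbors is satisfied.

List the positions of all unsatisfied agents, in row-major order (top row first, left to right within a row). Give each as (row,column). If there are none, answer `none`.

Row 0: (0,0)2 0/3 ✗ · (0,1)1 4/5 ✓ · (0,2)1 5/5 ✓ · (0,3)1 4/4 ✓ · (0,4)1 2/4 ✓ · (0,5)2 1/3 ✗ · (0,6)1 0/2 ✗
Row 1: (1,0)1 4/5 ✓ · (1,1)1 7/8 ✓ · (1,2)1 7/7 ✓ · (1,3)1 6/6 ✓ · (1,5)2 2/5 ✓
Row 2: (2,0)1 4/5 ✓ · (2,1)1 7/8 ✓ · (2,2)1 7/7 ✓ · (2,4)1 3/5 ✓ · (2,6)2 2/3 ✓
Row 3: (3,0)2 0/3 ✗ · (3,1)1 4/5 ✓ · (3,2)1 4/4 ✓ · (3,3)1 4/4 ✓ · (3,4)1 2/3 ✓ · (3,5)2 1/4 ✗ · (3,6)1 0/2 ✗

(0,0), (0,5), (0,6), (3,0), (3,5), (3,6)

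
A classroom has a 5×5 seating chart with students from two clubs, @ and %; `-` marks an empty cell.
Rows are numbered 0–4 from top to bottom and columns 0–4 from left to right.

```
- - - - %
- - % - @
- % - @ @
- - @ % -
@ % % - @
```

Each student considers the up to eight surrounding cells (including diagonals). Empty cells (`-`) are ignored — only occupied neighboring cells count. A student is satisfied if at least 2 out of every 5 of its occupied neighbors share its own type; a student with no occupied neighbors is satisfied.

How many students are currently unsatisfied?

Row 0: (0,4)% 0/1 unhappy
Row 1: (1,2)% 1/2 ok · (1,4)@ 2/3 ok
Row 2: (2,1)% 1/2 ok · (2,3)@ 3/5 ok · (2,4)@ 2/3 ok
Row 3: (3,2)@ 1/5 unhappy · (3,3)% 1/5 unhappy
Row 4: (4,0)@ 0/1 unhappy · (4,1)% 1/3 unhappy · (4,2)% 2/3 ok · (4,4)@ 0/1 unhappy
Unsatisfied: (0,4), (3,2), (3,3), (4,0), (4,1), (4,4) — 6 in total.

6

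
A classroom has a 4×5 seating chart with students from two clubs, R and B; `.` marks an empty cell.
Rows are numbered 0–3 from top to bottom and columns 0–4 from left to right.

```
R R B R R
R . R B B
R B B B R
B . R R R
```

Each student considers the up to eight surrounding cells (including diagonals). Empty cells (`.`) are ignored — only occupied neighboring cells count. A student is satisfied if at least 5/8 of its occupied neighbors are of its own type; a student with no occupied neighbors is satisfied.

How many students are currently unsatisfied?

14

(0,0)R 2/2 satisfied
(0,1)R 3/4 satisfied
(0,2)B 1/4 not
(0,3)R 2/5 not
(0,4)R 1/3 not
(1,0)R 3/4 satisfied
(1,2)R 2/7 not
(1,3)B 4/8 not
(1,4)B 2/5 not
(2,0)R 1/3 not
(2,1)B 2/6 not
(2,2)B 3/6 not
(2,3)B 3/8 not
(2,4)R 2/5 not
(3,0)B 1/2 not
(3,2)R 1/4 not
(3,3)R 3/5 not
(3,4)R 2/3 satisfied
Unsatisfied: (0,2), (0,3), (0,4), (1,2), (1,3), (1,4), (2,0), (2,1), (2,2), (2,3), (2,4), (3,0), (3,2), (3,3) — 14 in total.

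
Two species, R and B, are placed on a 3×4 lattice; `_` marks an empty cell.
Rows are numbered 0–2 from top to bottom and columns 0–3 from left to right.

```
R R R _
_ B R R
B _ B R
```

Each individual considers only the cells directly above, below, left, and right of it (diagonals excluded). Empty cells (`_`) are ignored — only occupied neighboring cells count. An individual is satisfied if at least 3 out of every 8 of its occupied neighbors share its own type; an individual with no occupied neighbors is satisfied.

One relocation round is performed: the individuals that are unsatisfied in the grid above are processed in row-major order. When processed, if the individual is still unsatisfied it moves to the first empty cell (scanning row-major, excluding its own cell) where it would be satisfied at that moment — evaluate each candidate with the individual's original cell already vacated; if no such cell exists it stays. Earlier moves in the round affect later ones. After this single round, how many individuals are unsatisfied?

0

Initially unsatisfied (in order): (1,1), (2,2).
  (1,1) → (1,0).
  (2,2) → (2,1).
Resulting grid:
R R R _
B _ R R
B B _ R
All satisfied now.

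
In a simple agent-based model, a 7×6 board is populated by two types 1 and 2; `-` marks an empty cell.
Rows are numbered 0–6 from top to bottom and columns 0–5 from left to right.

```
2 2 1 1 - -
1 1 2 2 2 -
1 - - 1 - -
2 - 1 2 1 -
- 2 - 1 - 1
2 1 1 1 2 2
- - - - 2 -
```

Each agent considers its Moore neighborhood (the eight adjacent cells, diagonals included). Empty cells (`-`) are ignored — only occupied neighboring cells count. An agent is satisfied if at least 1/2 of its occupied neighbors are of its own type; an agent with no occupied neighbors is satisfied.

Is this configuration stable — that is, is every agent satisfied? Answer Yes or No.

(0,0)2 1/3 unhappy
(0,1)2 2/5 unhappy
(0,2)1 2/5 unhappy
(0,3)1 1/4 unhappy
(1,0)1 2/4 ok
(1,1)1 3/6 ok
(1,2)2 2/6 unhappy
(1,3)2 2/5 unhappy
(1,4)2 1/3 unhappy
(2,0)1 2/3 ok
(2,3)1 2/6 unhappy
(3,0)2 1/2 ok
(3,2)1 2/4 ok
(3,3)2 0/4 unhappy
(3,4)1 3/4 ok
(4,1)2 2/5 unhappy
(4,3)1 4/6 ok
(4,5)1 1/3 unhappy
(5,0)2 1/2 ok
(5,1)1 1/3 unhappy
(5,2)1 3/4 ok
(5,3)1 2/4 ok
(5,4)2 2/5 unhappy
(5,5)2 2/3 ok
(6,4)2 2/3 ok
For instance (0,0) has only 1/3 same-type neighbors, below 1/2.

No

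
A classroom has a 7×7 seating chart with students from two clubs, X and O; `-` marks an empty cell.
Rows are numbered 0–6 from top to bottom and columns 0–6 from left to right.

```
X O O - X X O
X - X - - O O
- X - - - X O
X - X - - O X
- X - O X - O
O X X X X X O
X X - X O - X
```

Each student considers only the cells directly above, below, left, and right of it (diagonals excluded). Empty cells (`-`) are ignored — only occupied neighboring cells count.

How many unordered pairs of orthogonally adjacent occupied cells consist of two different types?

Scan each occupied cell's neighbors to the right and below so each pair is counted once.
Row 0: X(0,0)–O(0,1)≠ X(0,0)–X(1,0)= O(0,1)–O(0,2)= O(0,2)–X(1,2)≠ X(0,4)–X(0,5)= X(0,5)–O(0,6)≠ X(0,5)–O(1,5)≠ O(0,6)–O(1,6)=  → 4/8 unlike.
Row 1: O(1,5)–O(1,6)= O(1,5)–X(2,5)≠ O(1,6)–O(2,6)=  → 1/3 unlike.
Row 2: X(2,5)–O(2,6)≠ X(2,5)–O(3,5)≠ O(2,6)–X(3,6)≠  → 3/3 unlike.
Row 3: O(3,5)–X(3,6)≠ X(3,6)–O(4,6)≠  → 2/2 unlike.
Row 4: X(4,1)–X(5,1)= O(4,3)–X(4,4)≠ O(4,3)–X(5,3)≠ X(4,4)–X(5,4)= O(4,6)–O(5,6)=  → 2/5 unlike.
Row 5: O(5,0)–X(5,1)≠ O(5,0)–X(6,0)≠ X(5,1)–X(5,2)= X(5,1)–X(6,1)= X(5,2)–X(5,3)= X(5,3)–X(5,4)= X(5,3)–X(6,3)= X(5,4)–X(5,5)= X(5,4)–O(6,4)≠ X(5,5)–O(5,6)≠ O(5,6)–X(6,6)≠  → 5/11 unlike.
Row 6: X(6,0)–X(6,1)= X(6,3)–O(6,4)≠  → 1/2 unlike.
Total adjacent occupied pairs: 34; unlike-type pairs: 18.

18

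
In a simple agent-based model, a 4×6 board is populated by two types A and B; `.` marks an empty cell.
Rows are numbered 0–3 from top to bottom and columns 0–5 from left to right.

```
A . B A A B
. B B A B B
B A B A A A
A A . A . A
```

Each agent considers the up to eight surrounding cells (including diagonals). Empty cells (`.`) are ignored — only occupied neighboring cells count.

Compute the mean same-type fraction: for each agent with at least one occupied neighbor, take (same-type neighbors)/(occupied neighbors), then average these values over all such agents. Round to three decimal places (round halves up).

0.481

Row 0: (0,0)A 0/1 · (0,2)B 2/4 · (0,3)A 2/5 · (0,4)A 2/5 · (0,5)B 2/3
Row 1: (1,1)B 4/6 · (1,2)B 3/7 · (1,3)A 4/8 · (1,4)B 2/8 · (1,5)B 2/5
Row 2: (2,0)B 1/4 · (2,1)A 2/6 · (2,2)B 2/7 · (2,3)A 3/6 · (2,4)A 5/7 · (2,5)A 2/4
Row 3: (3,0)A 2/3 · (3,1)A 2/4 · (3,3)A 2/3 · (3,5)A 2/2
Sum over 20 agents: 0/1 + 2/4 + 2/5 + 2/5 + 2/3 + 4/6 + 3/7 + 4/8 + 2/8 + 2/5 + 1/4 + 2/6 + 2/7 + 3/6 + 5/7 + 2/4 + 2/3 + 2/4 + 2/3 + 2/2 = 337/35; mean = 337/35 ÷ 20 = 337/700 = 0.481428… → 0.481.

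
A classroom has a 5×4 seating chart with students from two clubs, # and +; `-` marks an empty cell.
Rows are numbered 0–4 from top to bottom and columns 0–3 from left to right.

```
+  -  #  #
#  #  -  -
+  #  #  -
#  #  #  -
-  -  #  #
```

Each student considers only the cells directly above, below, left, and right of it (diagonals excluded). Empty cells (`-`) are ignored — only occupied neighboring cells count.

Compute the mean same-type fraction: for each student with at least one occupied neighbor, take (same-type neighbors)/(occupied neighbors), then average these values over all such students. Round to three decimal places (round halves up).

0.737

Row 0: (0,0)+ 0/1 · (0,2)# 1/1 · (0,3)# 1/1
Row 1: (1,0)# 1/3 · (1,1)# 2/2
Row 2: (2,0)+ 0/3 · (2,1)# 3/4 · (2,2)# 2/2
Row 3: (3,0)# 1/2 · (3,1)# 3/3 · (3,2)# 3/3
Row 4: (4,2)# 2/2 · (4,3)# 1/1
Sum over 13 students: 0/1 + 1/1 + 1/1 + 1/3 + 2/2 + 0/3 + 3/4 + 2/2 + 1/2 + 3/3 + 3/3 + 2/2 + 1/1 = 115/12; mean = 115/12 ÷ 13 = 115/156 = 0.737179… → 0.737.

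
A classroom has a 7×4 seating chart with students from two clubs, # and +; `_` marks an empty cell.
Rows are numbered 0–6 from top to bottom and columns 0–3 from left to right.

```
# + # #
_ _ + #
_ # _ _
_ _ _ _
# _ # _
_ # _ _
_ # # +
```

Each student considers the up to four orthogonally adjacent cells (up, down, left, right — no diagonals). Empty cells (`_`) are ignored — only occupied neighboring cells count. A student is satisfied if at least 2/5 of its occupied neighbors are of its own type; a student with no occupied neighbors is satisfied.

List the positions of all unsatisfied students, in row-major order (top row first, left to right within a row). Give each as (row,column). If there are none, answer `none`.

(0,0), (0,1), (0,2), (1,2), (6,3)

(0,0)# 0/1 not
(0,1)+ 0/2 not
(0,2)# 1/3 not
(0,3)# 2/2 satisfied
(1,2)+ 0/2 not
(1,3)# 1/2 satisfied
(2,1)# 0/0 satisfied
(4,0)# 0/0 satisfied
(4,2)# 0/0 satisfied
(5,1)# 1/1 satisfied
(6,1)# 2/2 satisfied
(6,2)# 1/2 satisfied
(6,3)+ 0/1 not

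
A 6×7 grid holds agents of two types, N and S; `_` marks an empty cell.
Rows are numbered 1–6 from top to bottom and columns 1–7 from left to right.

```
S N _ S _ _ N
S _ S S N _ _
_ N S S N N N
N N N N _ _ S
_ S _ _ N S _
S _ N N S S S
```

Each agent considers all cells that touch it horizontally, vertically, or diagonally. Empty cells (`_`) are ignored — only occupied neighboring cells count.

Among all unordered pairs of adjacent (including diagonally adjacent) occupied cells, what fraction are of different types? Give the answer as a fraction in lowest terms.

13/28

Scan each occupied cell's neighbors to the right and below (and the two forward diagonals) so each pair is counted once.
From row 1: 4 unlike of 7 pairs (running 4/7).
From row 2: 5 unlike of 12 pairs (running 9/19).
From row 3: 9 unlike of 16 pairs (running 18/35).
From row 4: 3 unlike of 8 pairs (running 21/43).
From row 5: 4 unlike of 9 pairs (running 25/52).
From row 6: 1 unlike of 4 pairs (running 26/56).
Total adjacent occupied pairs: 56; unlike-type pairs: 26.
26/56 reduces to 13/28.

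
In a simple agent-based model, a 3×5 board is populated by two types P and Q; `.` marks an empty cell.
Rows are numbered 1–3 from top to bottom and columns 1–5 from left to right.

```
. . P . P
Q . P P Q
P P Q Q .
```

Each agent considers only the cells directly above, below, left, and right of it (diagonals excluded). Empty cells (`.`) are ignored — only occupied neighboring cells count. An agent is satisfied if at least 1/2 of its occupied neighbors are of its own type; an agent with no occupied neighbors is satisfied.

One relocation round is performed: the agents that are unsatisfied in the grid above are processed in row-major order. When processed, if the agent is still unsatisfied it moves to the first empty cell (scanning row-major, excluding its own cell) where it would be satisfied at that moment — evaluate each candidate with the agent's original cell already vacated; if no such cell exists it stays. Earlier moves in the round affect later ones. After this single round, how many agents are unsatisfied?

0

Initially unsatisfied (in order): (1,5), (2,1), (2,4), (2,5), (3,3).
  (1,5) → (1,2).
  (2,1) → (1,5).
  (2,4) → (1,1).
  (2,5): now satisfied by earlier moves; stays.
  (3,3) → (1,4).
Resulting grid:
P P P Q Q
. . P . Q
P P . Q .
All satisfied now.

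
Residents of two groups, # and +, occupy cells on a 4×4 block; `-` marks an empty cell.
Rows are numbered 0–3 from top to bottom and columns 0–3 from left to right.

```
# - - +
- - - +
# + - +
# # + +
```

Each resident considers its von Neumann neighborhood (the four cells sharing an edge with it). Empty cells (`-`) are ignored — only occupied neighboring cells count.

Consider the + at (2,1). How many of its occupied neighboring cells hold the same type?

0

Occupied neighbors of (2,1): (3,1)=#, (2,0)=#.
Same type (+): 0 of 2.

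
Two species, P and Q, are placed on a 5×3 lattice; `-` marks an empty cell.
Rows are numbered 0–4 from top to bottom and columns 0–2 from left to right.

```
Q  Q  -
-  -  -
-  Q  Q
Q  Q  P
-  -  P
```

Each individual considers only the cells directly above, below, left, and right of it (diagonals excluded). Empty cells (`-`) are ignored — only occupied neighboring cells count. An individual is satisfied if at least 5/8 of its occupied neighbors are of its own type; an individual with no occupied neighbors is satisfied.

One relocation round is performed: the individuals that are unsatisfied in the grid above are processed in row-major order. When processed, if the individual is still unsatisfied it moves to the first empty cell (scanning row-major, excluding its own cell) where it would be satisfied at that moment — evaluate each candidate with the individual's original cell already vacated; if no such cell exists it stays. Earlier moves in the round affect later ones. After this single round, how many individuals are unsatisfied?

Initially unsatisfied (in order): (2,2), (3,2).
  (2,2) → (0,2).
  (3,2): no empty cell satisfies it; stays.
Resulting grid:
Q Q Q
- - -
- Q -
Q Q P
- - P
Unsatisfied now: (3,2).

1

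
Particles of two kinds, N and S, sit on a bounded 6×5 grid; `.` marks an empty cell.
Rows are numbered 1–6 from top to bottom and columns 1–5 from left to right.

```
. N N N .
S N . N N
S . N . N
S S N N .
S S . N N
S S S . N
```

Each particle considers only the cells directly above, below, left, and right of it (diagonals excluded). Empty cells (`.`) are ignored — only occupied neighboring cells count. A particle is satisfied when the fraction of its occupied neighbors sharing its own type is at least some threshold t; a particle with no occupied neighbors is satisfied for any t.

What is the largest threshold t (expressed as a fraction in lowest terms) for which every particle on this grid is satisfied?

1/2

Row 1: (1,2)N 2/2 · (1,3)N 2/2 · (1,4)N 2/2
Row 2: (2,1)S 1/2 · (2,2)N 1/2 · (2,4)N 2/2 · (2,5)N 2/2
Row 3: (3,1)S 2/2 · (3,3)N 1/1 · (3,5)N 1/1
Row 4: (4,1)S 3/3 · (4,2)S 2/3 · (4,3)N 2/3 · (4,4)N 2/2
Row 5: (5,1)S 3/3 · (5,2)S 3/3 · (5,4)N 2/2 · (5,5)N 2/2
Row 6: (6,1)S 2/2 · (6,2)S 3/3 · (6,3)S 1/1 · (6,5)N 1/1
The smallest same-type fraction is 1/2 at (2,1), which reduces to 1/2. Any threshold above that leaves this particle unsatisfied.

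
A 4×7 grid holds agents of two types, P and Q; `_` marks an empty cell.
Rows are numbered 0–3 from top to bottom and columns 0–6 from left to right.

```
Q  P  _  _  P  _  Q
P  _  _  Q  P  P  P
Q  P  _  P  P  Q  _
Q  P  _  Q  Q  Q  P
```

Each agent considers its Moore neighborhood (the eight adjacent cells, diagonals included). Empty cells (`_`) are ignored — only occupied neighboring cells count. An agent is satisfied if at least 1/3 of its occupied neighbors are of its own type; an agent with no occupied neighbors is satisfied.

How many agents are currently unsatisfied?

6

Row 0: (0,0)Q 0/2 unhappy · (0,1)P 1/2 ok · (0,4)P 2/3 ok · (0,6)Q 0/2 unhappy
Row 1: (1,0)P 2/4 ok · (1,3)Q 0/4 unhappy · (1,4)P 4/6 ok · (1,5)P 4/6 ok · (1,6)P 1/3 ok
Row 2: (2,0)Q 1/4 unhappy · (2,1)P 2/4 ok · (2,3)P 2/5 ok · (2,4)P 3/8 ok · (2,5)Q 2/7 unhappy
Row 3: (3,0)Q 1/3 ok · (3,1)P 1/3 ok · (3,3)Q 1/3 ok · (3,4)Q 3/5 ok · (3,5)Q 2/4 ok · (3,6)P 0/2 unhappy
Unsatisfied: (0,0), (0,6), (1,3), (2,0), (2,5), (3,6) — 6 in total.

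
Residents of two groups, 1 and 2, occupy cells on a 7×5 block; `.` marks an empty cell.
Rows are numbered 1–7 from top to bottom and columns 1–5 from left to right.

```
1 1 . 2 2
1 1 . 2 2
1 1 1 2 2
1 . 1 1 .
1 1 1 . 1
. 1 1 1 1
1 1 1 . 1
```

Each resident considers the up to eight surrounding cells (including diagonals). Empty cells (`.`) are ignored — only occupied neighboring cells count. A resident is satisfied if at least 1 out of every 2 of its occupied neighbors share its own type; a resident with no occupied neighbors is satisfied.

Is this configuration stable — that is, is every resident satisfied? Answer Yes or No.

Row 1: (1,1)1 3/3 ok · (1,2)1 3/3 ok · (1,4)2 3/3 ok · (1,5)2 3/3 ok
Row 2: (2,1)1 5/5 ok · (2,2)1 6/6 ok · (2,4)2 5/6 ok · (2,5)2 5/5 ok
Row 3: (3,1)1 4/4 ok · (3,2)1 6/6 ok · (3,3)1 4/6 ok · (3,4)2 3/6 ok · (3,5)2 3/4 ok
Row 4: (4,1)1 4/4 ok · (4,3)1 5/6 ok · (4,4)1 4/6 ok
Row 5: (5,1)1 3/3 ok · (5,2)1 6/6 ok · (5,3)1 6/6 ok · (5,5)1 3/3 ok
Row 6: (6,2)1 7/7 ok · (6,3)1 6/6 ok · (6,4)1 6/6 ok · (6,5)1 3/3 ok
Row 7: (7,1)1 2/2 ok · (7,2)1 4/4 ok · (7,3)1 4/4 ok · (7,5)1 2/2 ok
All meet the threshold, so the configuration is stable.

Yes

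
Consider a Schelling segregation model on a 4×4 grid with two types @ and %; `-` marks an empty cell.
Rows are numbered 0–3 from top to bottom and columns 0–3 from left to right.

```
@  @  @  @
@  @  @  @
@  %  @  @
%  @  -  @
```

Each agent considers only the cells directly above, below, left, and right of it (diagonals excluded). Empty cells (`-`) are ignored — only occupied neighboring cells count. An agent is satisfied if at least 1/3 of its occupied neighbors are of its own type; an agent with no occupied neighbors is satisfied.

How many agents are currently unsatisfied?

3

Row 0: (0,0)@ 2/2 ✓ · (0,1)@ 3/3 ✓ · (0,2)@ 3/3 ✓ · (0,3)@ 2/2 ✓
Row 1: (1,0)@ 3/3 ✓ · (1,1)@ 3/4 ✓ · (1,2)@ 4/4 ✓ · (1,3)@ 3/3 ✓
Row 2: (2,0)@ 1/3 ✓ · (2,1)% 0/4 ✗ · (2,2)@ 2/3 ✓ · (2,3)@ 3/3 ✓
Row 3: (3,0)% 0/2 ✗ · (3,1)@ 0/2 ✗ · (3,3)@ 1/1 ✓
Unsatisfied: (2,1), (3,0), (3,1) — 3 in total.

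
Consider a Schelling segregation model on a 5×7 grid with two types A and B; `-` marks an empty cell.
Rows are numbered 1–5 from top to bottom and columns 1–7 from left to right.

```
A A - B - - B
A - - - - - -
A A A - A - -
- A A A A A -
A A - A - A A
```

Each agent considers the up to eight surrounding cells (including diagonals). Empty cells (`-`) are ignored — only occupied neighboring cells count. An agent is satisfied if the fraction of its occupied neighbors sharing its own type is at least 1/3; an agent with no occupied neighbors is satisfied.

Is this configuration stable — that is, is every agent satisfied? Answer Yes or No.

Yes

Row 1: (1,1)A 2/2 satisfied · (1,2)A 2/2 satisfied · (1,4)B 0/0 satisfied · (1,7)B 0/0 satisfied
Row 2: (2,1)A 4/4 satisfied
Row 3: (3,1)A 3/3 satisfied · (3,2)A 5/5 satisfied · (3,3)A 4/4 satisfied · (3,5)A 3/3 satisfied
Row 4: (4,2)A 6/6 satisfied · (4,3)A 6/6 satisfied · (4,4)A 5/5 satisfied · (4,5)A 5/5 satisfied · (4,6)A 4/4 satisfied
Row 5: (5,1)A 2/2 satisfied · (5,2)A 3/3 satisfied · (5,4)A 3/3 satisfied · (5,6)A 3/3 satisfied · (5,7)A 2/2 satisfied
All meet the threshold, so the configuration is stable.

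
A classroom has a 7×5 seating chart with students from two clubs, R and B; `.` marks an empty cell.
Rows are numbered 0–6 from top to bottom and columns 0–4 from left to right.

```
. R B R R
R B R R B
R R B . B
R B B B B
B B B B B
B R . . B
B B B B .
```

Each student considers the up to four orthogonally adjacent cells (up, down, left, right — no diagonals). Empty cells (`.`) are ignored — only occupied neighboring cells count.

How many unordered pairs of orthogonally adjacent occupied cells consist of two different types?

17

Scan each occupied cell's neighbors to the right and below so each pair is counted once.
Row 0: R(0,1)–B(0,2)≠ R(0,1)–B(1,1)≠ B(0,2)–R(0,3)≠ B(0,2)–R(1,2)≠ R(0,3)–R(0,4)= R(0,3)–R(1,3)= R(0,4)–B(1,4)≠  → 5/7 unlike.
Row 1: R(1,0)–B(1,1)≠ R(1,0)–R(2,0)= B(1,1)–R(1,2)≠ B(1,1)–R(2,1)≠ R(1,2)–R(1,3)= R(1,2)–B(2,2)≠ R(1,3)–B(1,4)≠ B(1,4)–B(2,4)=  → 5/8 unlike.
Row 2: R(2,0)–R(2,1)= R(2,0)–R(3,0)= R(2,1)–B(2,2)≠ R(2,1)–B(3,1)≠ B(2,2)–B(3,2)= B(2,4)–B(3,4)=  → 2/6 unlike.
Row 3: R(3,0)–B(3,1)≠ R(3,0)–B(4,0)≠ B(3,1)–B(3,2)= B(3,1)–B(4,1)= B(3,2)–B(3,3)= B(3,2)–B(4,2)= B(3,3)–B(3,4)= B(3,3)–B(4,3)= B(3,4)–B(4,4)=  → 2/9 unlike.
Row 4: B(4,0)–B(4,1)= B(4,0)–B(5,0)= B(4,1)–B(4,2)= B(4,1)–R(5,1)≠ B(4,2)–B(4,3)= B(4,3)–B(4,4)= B(4,4)–B(5,4)=  → 1/7 unlike.
Row 5: B(5,0)–R(5,1)≠ B(5,0)–B(6,0)= R(5,1)–B(6,1)≠  → 2/3 unlike.
Row 6: B(6,0)–B(6,1)= B(6,1)–B(6,2)= B(6,2)–B(6,3)=  → 0/3 unlike.
Total adjacent occupied pairs: 43; unlike-type pairs: 17.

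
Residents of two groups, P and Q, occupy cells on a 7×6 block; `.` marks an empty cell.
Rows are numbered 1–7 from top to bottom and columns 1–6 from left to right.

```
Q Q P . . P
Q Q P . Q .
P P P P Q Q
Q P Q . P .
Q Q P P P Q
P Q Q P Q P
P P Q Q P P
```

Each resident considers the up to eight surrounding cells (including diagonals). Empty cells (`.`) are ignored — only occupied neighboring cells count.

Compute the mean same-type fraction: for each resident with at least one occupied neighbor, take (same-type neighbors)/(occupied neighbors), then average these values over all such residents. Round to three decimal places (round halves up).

(1,1)Q 3/3
(1,2)Q 3/5
(1,3)P 1/3
(1,6)P 0/1
(2,1)Q 3/5
(2,2)Q 3/8
(2,3)P 4/6
(2,5)Q 2/4
(3,1)P 2/5
(3,2)P 4/8
(3,3)P 4/6
(3,4)P 3/6
(3,5)Q 2/4
(3,6)Q 2/3
(4,1)Q 2/5
(4,2)P 4/8
(4,3)Q 1/7
(4,5)P 3/6
(5,1)Q 3/5
(5,2)Q 5/8
(5,3)P 3/7
(5,4)P 4/7
(5,5)P 4/6
(5,6)Q 1/4
(6,1)P 2/5
(6,2)Q 4/8
(6,3)Q 4/8
(6,4)P 4/8
(6,5)Q 2/8
(6,6)P 3/5
(7,1)P 2/3
(7,2)P 2/5
(7,3)Q 3/5
(7,4)Q 3/5
(7,5)P 3/5
(7,6)P 2/3
Sum over 36 residents: 3/3 + 3/5 + 1/3 + 0/1 + 3/5 + 3/8 + 4/6 + 2/4 + 2/5 + 4/8 + 4/6 + 3/6 + 2/4 + 2/3 + 2/5 + 4/8 + 1/7 + 3/6 + 3/5 + 5/8 + 3/7 + 4/7 + 4/6 + 1/4 + 2/5 + 4/8 + 4/8 + 4/8 + 2/8 + 3/5 + 2/3 + 2/5 + 3/5 + 3/5 + 3/5 + 2/3 = 1919/105; mean = 1919/105 ÷ 36 = 1919/3780 = 0.507671… → 0.508.

0.508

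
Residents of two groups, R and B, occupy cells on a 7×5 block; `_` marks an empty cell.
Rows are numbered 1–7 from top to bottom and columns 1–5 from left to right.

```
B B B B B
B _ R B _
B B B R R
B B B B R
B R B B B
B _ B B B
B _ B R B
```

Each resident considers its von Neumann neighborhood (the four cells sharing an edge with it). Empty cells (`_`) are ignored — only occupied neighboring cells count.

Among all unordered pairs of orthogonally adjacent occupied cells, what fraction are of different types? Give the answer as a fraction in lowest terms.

14/45

Scan each occupied cell's neighbors to the right and below so each pair is counted once.
From row 1: 1 unlike of 7 pairs (running 1/7).
From row 2: 3 unlike of 4 pairs (running 4/11).
From row 3: 2 unlike of 9 pairs (running 6/20).
From row 4: 3 unlike of 9 pairs (running 9/29).
From row 5: 2 unlike of 8 pairs (running 11/37).
From row 6: 1 unlike of 6 pairs (running 12/43).
From row 7: 2 unlike of 2 pairs (running 14/45).
Total adjacent occupied pairs: 45; unlike-type pairs: 14.
14/45 is already in lowest terms.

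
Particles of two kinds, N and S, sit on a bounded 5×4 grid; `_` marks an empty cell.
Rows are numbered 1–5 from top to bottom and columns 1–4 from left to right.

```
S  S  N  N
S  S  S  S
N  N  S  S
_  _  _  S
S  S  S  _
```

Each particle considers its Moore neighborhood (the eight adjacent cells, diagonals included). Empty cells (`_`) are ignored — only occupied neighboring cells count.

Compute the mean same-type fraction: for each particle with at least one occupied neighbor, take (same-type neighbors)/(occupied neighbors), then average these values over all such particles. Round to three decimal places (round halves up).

0.697

Row 1: (1,1)S 3/3 · (1,2)S 4/5 · (1,3)N 1/5 · (1,4)N 1/3
Row 2: (2,1)S 3/5 · (2,2)S 5/8 · (2,3)S 5/8 · (2,4)S 3/5
Row 3: (3,1)N 1/3 · (3,2)N 1/5 · (3,3)S 5/6 · (3,4)S 4/4
Row 4: (4,4)S 3/3
Row 5: (5,1)S 1/1 · (5,2)S 2/2 · (5,3)S 2/2
Sum over 16 particles: 3/3 + 4/5 + 1/5 + 1/3 + 3/5 + 5/8 + 5/8 + 3/5 + 1/3 + 1/5 + 5/6 + 4/4 + 3/3 + 1/1 + 2/2 + 2/2 = 223/20; mean = 223/20 ÷ 16 = 223/320 = 0.696875 → 0.697.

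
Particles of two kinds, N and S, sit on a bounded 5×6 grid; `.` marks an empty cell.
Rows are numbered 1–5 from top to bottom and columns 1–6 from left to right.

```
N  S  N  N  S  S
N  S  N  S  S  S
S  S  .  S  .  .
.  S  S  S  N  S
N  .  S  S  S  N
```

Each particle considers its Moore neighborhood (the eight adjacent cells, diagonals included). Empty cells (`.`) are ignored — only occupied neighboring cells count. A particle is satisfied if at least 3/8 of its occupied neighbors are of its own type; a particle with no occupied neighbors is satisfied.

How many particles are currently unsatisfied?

Row 1: (1,1)N 1/3 not · (1,2)S 1/5 not · (1,3)N 2/5 satisfied · (1,4)N 2/5 satisfied · (1,5)S 4/5 satisfied · (1,6)S 3/3 satisfied
Row 2: (2,1)N 1/5 not · (2,2)S 3/7 satisfied · (2,3)N 2/7 not · (2,4)S 3/6 satisfied · (2,5)S 5/6 satisfied · (2,6)S 3/3 satisfied
Row 3: (3,1)S 3/4 satisfied · (3,2)S 4/6 satisfied · (3,4)S 4/6 satisfied
Row 4: (4,2)S 4/5 satisfied · (4,3)S 6/6 satisfied · (4,4)S 5/6 satisfied · (4,5)N 1/6 not · (4,6)S 1/3 not
Row 5: (5,1)N 0/1 not · (5,3)S 4/4 satisfied · (5,4)S 4/5 satisfied · (5,5)S 3/5 satisfied · (5,6)N 1/3 not
Unsatisfied: (1,1), (1,2), (2,1), (2,3), (4,5), (4,6), (5,1), (5,6) — 8 in total.

8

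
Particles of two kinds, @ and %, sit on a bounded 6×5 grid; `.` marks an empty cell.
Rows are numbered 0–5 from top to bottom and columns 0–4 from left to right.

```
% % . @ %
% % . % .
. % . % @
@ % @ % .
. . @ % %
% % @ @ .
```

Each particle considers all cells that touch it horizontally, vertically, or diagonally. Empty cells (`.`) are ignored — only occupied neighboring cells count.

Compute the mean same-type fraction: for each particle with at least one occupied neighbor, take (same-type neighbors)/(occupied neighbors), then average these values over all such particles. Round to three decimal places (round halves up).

0.513

Row 0: (0,0)% 3/3 · (0,1)% 3/3 · (0,3)@ 0/2 · (0,4)% 1/2
Row 1: (1,0)% 4/4 · (1,1)% 4/4 · (1,3)% 2/4
Row 2: (2,1)% 3/5 · (2,3)% 2/4 · (2,4)@ 0/3
Row 3: (3,0)@ 0/2 · (3,1)% 1/4 · (3,2)@ 1/6 · (3,3)% 3/6
Row 4: (4,2)@ 3/7 · (4,3)% 2/6 · (4,4)% 2/3
Row 5: (5,0)% 1/1 · (5,1)% 1/3 · (5,2)@ 2/4 · (5,3)@ 2/4
Sum over 21 particles: 3/3 + 3/3 + 0/2 + 1/2 + 4/4 + 4/4 + 2/4 + 3/5 + 2/4 + 0/3 + 0/2 + 1/4 + 1/6 + 3/6 + 3/7 + 2/6 + 2/3 + 1/1 + 1/3 + 2/4 + 2/4 = 1509/140; mean = 1509/140 ÷ 21 = 503/980 = 0.513265… → 0.513.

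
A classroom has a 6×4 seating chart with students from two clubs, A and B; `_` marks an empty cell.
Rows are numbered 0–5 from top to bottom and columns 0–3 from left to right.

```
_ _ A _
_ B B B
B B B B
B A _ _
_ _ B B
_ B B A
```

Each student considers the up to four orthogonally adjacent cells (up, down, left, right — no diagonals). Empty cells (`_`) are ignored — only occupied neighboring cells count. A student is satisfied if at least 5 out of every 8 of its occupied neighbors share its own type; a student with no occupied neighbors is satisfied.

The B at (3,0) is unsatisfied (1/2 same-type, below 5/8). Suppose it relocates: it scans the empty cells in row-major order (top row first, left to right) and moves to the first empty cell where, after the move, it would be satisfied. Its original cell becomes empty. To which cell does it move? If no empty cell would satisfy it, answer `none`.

(0,0)

Vacating (3,0). Empty cells in order:
  (0,0): 0/0 same-type → satisfied — stop here.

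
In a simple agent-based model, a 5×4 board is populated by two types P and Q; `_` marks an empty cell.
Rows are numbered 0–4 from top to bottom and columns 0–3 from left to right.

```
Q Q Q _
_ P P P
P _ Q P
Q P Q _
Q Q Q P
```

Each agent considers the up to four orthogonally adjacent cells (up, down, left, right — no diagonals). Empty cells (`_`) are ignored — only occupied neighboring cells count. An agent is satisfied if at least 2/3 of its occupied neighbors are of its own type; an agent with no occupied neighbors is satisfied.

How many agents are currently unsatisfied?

9

Row 0: (0,0)Q 1/1 satisfied · (0,1)Q 2/3 satisfied · (0,2)Q 1/2 not
Row 1: (1,1)P 1/2 not · (1,2)P 2/4 not · (1,3)P 2/2 satisfied
Row 2: (2,0)P 0/1 not · (2,2)Q 1/3 not · (2,3)P 1/2 not
Row 3: (3,0)Q 1/3 not · (3,1)P 0/3 not · (3,2)Q 2/3 satisfied
Row 4: (4,0)Q 2/2 satisfied · (4,1)Q 2/3 satisfied · (4,2)Q 2/3 satisfied · (4,3)P 0/1 not
Unsatisfied: (0,2), (1,1), (1,2), (2,0), (2,2), (2,3), (3,0), (3,1), (4,3) — 9 in total.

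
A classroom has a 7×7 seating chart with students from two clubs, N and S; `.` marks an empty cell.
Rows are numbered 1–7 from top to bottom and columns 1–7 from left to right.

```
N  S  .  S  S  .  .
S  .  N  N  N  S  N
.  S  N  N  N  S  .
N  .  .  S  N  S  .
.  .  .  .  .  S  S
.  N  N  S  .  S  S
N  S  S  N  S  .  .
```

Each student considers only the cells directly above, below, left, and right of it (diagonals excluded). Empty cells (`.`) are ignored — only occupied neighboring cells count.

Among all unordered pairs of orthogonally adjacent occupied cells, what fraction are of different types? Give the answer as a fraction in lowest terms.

Scan each occupied cell's neighbors to the right and below so each pair is counted once.
Row 1: N(1,1)–S(1,2)≠ N(1,1)–S(2,1)≠ S(1,4)–S(1,5)= S(1,4)–N(2,4)≠ S(1,5)–N(2,5)≠  → 4/5 unlike.
Row 2: N(2,3)–N(2,4)= N(2,3)–N(3,3)= N(2,4)–N(2,5)= N(2,4)–N(3,4)= N(2,5)–S(2,6)≠ N(2,5)–N(3,5)= S(2,6)–N(2,7)≠ S(2,6)–S(3,6)=  → 2/8 unlike.
Row 3: S(3,2)–N(3,3)≠ N(3,3)–N(3,4)= N(3,4)–N(3,5)= N(3,4)–S(4,4)≠ N(3,5)–S(3,6)≠ N(3,5)–N(4,5)= S(3,6)–S(4,6)=  → 3/7 unlike.
Row 4: S(4,4)–N(4,5)≠ N(4,5)–S(4,6)≠ S(4,6)–S(5,6)=  → 2/3 unlike.
Row 5: S(5,6)–S(5,7)= S(5,6)–S(6,6)= S(5,7)–S(6,7)=  → 0/3 unlike.
Row 6: N(6,2)–N(6,3)= N(6,2)–S(7,2)≠ N(6,3)–S(6,4)≠ N(6,3)–S(7,3)≠ S(6,4)–N(7,4)≠ S(6,6)–S(6,7)=  → 4/6 unlike.
Row 7: N(7,1)–S(7,2)≠ S(7,2)–S(7,3)= S(7,3)–N(7,4)≠ N(7,4)–S(7,5)≠  → 3/4 unlike.
Total adjacent occupied pairs: 36; unlike-type pairs: 18.
18/36 reduces to 1/2.

1/2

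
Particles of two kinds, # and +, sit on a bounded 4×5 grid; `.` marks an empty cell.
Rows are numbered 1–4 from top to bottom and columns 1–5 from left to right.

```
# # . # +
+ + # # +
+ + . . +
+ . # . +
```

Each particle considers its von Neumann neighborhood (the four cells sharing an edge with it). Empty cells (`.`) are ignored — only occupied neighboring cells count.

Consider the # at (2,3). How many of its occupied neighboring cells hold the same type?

Occupied neighbors of (2,3): (2,2)=+, (2,4)=#.
Same type (#): 1 of 2.

1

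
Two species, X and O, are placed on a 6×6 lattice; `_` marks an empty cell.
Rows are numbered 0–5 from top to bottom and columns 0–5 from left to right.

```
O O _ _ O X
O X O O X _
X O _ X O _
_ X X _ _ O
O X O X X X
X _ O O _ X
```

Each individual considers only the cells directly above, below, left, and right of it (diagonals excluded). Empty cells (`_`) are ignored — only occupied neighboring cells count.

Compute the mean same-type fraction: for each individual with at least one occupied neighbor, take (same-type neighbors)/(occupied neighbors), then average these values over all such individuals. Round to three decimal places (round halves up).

Row 0: (0,0)O 2/2 · (0,1)O 1/2 · (0,4)O 0/2 · (0,5)X 0/1
Row 1: (1,0)O 1/3 · (1,1)X 0/4 · (1,2)O 1/2 · (1,3)O 1/3 · (1,4)X 0/3
Row 2: (2,0)X 0/2 · (2,1)O 0/3 · (2,3)X 0/2 · (2,4)O 0/2
Row 3: (3,1)X 2/3 · (3,2)X 1/2 · (3,5)O 0/1
Row 4: (4,0)O 0/2 · (4,1)X 1/3 · (4,2)O 1/4 · (4,3)X 1/3 · (4,4)X 2/2 · (4,5)X 2/3
Row 5: (5,0)X 0/1 · (5,2)O 2/2 · (5,3)O 1/2 · (5,5)X 1/1
Sum over 26 individuals: 2/2 + 1/2 + 0/2 + 0/1 + 1/3 + 0/4 + 1/2 + 1/3 + 0/3 + 0/2 + 0/3 + 0/2 + 0/2 + 2/3 + 1/2 + 0/1 + 0/2 + 1/3 + 1/4 + 1/3 + 2/2 + 2/3 + 0/1 + 2/2 + 1/2 + 1/1 = 107/12; mean = 107/12 ÷ 26 = 107/312 = 0.342948… → 0.343.

0.343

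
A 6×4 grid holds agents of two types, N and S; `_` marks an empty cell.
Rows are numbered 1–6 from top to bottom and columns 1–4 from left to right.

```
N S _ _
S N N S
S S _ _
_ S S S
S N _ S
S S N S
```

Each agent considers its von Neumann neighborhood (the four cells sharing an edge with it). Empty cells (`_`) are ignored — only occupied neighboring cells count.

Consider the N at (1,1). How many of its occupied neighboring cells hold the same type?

0

Occupied neighbors of (1,1): (2,1)=S, (1,2)=S.
Same type (N): 0 of 2.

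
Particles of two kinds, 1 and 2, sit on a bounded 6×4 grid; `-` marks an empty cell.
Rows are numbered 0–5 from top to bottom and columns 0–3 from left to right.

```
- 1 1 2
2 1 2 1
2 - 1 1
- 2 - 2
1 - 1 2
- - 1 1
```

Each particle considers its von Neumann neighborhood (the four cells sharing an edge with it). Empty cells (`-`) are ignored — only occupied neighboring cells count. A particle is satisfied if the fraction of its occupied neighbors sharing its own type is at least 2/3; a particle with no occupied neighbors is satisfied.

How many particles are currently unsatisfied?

Row 0: (0,1)1 2/2 ok · (0,2)1 1/3 unhappy · (0,3)2 0/2 unhappy
Row 1: (1,0)2 1/2 unhappy · (1,1)1 1/3 unhappy · (1,2)2 0/4 unhappy · (1,3)1 1/3 unhappy
Row 2: (2,0)2 1/1 ok · (2,2)1 1/2 unhappy · (2,3)1 2/3 ok
Row 3: (3,1)2 0/0 ok · (3,3)2 1/2 unhappy
Row 4: (4,0)1 0/0 ok · (4,2)1 1/2 unhappy · (4,3)2 1/3 unhappy
Row 5: (5,2)1 2/2 ok · (5,3)1 1/2 unhappy
Unsatisfied: (0,2), (0,3), (1,0), (1,1), (1,2), (1,3), (2,2), (3,3), (4,2), (4,3), (5,3) — 11 in total.

11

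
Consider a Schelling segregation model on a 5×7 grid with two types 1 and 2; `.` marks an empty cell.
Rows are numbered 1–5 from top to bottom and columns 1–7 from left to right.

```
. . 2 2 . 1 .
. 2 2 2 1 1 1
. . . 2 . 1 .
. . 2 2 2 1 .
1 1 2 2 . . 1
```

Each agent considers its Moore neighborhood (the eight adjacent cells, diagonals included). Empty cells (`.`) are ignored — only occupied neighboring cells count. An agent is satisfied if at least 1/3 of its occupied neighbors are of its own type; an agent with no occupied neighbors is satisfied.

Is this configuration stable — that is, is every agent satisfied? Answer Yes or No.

Row 1: (1,3)2 4/4 ✓ · (1,4)2 3/4 ✓ · (1,6)1 3/3 ✓
Row 2: (2,2)2 2/2 ✓ · (2,3)2 5/5 ✓ · (2,4)2 4/5 ✓ · (2,5)1 3/6 ✓ · (2,6)1 4/4 ✓ · (2,7)1 3/3 ✓
Row 3: (3,4)2 5/6 ✓ · (3,6)1 4/5 ✓
Row 4: (4,3)2 4/5 ✓ · (4,4)2 5/5 ✓ · (4,5)2 3/5 ✓ · (4,6)1 2/3 ✓
Row 5: (5,1)1 1/1 ✓ · (5,2)1 1/3 ✓ · (5,3)2 3/4 ✓ · (5,4)2 4/4 ✓ · (5,7)1 1/1 ✓
All meet the threshold, so the configuration is stable.

Yes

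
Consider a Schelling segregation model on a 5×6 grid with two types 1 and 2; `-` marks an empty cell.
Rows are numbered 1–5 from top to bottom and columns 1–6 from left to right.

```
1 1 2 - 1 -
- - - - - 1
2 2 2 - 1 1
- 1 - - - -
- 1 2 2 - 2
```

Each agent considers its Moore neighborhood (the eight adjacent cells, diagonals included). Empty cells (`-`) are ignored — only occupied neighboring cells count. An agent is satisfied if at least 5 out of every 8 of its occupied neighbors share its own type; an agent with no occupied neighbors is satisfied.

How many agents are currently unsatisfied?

(1,1)1 1/1 ✓
(1,2)1 1/2 ✗
(1,3)2 0/1 ✗
(1,5)1 1/1 ✓
(2,6)1 3/3 ✓
(3,1)2 1/2 ✗
(3,2)2 2/3 ✓
(3,3)2 1/2 ✗
(3,5)1 2/2 ✓
(3,6)1 2/2 ✓
(4,2)1 1/5 ✗
(5,2)1 1/2 ✗
(5,3)2 1/3 ✗
(5,4)2 1/1 ✓
(5,6)2 0/0 ✓
Unsatisfied: (1,2), (1,3), (3,1), (3,3), (4,2), (5,2), (5,3) — 7 in total.

7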